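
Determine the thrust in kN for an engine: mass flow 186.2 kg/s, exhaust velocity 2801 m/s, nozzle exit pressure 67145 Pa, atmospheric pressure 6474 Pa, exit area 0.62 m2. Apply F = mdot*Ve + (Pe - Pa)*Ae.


F = 186.2 * 2801 + (67145 - 6474) * 0.62 = 559162.0 N = 559.2 kN

559.2 kN


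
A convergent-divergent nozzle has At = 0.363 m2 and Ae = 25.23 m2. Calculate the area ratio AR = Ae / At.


AR = 25.23 / 0.363 = 69.5

69.5


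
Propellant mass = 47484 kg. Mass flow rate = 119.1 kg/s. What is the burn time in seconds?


tb = 47484 / 119.1 = 398.7 s

398.7 s


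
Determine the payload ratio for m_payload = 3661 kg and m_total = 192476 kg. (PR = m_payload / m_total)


PR = 3661 / 192476 = 0.019

0.019


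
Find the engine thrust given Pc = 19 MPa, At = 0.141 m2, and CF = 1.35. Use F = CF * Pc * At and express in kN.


F = 1.35 * 19e6 * 0.141 = 3.6166e+06 N = 3616.7 kN

3616.7 kN


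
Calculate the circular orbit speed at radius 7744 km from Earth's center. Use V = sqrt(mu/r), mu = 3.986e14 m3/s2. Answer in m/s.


V = sqrt(3.986e14 / 7744000) = 7174 m/s

7174 m/s


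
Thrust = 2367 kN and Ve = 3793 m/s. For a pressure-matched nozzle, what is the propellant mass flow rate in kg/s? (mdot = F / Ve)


mdot = F / Ve = 2367000 / 3793 = 624.0 kg/s

624.0 kg/s


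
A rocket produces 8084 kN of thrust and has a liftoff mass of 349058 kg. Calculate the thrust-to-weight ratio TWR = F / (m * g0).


TWR = 8084000 / (349058 * 9.81) = 2.36

2.36


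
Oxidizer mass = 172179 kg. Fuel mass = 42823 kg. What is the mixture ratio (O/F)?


MR = 172179 / 42823 = 4.02

4.02


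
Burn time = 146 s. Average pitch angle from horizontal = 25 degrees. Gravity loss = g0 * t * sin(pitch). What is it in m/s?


GL = 9.81 * 146 * sin(25 deg) = 605 m/s

605 m/s


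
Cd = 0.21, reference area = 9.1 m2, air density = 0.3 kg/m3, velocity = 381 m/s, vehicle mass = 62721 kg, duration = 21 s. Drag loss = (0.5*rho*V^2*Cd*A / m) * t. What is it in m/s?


D = 0.5 * 0.3 * 381^2 * 0.21 * 9.1 = 41610.4 N
a = 41610.4 / 62721 = 0.6634 m/s2
dV = 0.6634 * 21 = 13.9 m/s

13.9 m/s


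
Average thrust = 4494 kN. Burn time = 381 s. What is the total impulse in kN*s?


It = 4494 * 381 = 1712214 kN*s

1712214 kN*s


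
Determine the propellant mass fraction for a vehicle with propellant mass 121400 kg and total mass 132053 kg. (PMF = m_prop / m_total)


PMF = 121400 / 132053 = 0.919

0.919


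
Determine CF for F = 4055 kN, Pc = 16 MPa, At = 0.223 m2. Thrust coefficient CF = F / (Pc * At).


CF = 4055000 / (16e6 * 0.223) = 1.14

1.14


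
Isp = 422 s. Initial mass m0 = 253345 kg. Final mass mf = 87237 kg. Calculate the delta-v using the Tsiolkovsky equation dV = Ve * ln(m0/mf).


Ve = 422 * 9.81 = 4139.82 m/s
dV = 4139.82 * ln(253345/87237) = 4414 m/s

4414 m/s


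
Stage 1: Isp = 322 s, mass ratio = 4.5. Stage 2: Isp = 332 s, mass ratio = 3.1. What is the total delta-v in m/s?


dV1 = 322 * 9.81 * ln(4.5) = 4751.1 m/s
dV2 = 332 * 9.81 * ln(3.1) = 3684.9 m/s
Total dV = 4751.1 + 3684.9 = 8436.0 m/s ~ 8436 m/s

8436 m/s


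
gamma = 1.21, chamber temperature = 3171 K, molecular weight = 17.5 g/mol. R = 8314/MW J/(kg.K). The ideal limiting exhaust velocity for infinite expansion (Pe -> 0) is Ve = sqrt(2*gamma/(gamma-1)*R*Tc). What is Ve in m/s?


R = 8314 / 17.5 = 475.09 J/(kg.K)
Ve = sqrt(2 * 1.21 / (1.21 - 1) * 475.09 * 3171) = 4167 m/s

4167 m/s


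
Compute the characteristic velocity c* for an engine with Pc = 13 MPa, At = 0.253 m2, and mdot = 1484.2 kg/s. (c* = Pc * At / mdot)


c* = 13e6 * 0.253 / 1484.2 = 2216 m/s

2216 m/s


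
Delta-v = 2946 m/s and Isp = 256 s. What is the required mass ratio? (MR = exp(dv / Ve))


Ve = 256 * 9.81 = 2511.36 m/s
MR = exp(2946 / 2511.36) = 3.232

3.232


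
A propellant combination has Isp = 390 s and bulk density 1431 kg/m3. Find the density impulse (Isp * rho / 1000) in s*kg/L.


rho*Isp = 390 * 1431 / 1000 = 558 s*kg/L

558 s*kg/L


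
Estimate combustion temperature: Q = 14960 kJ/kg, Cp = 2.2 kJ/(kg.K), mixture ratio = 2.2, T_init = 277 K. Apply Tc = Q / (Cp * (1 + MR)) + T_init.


Tc = 14960 / (2.2 * (1 + 2.2)) + 277 = 2402 K

2402 K


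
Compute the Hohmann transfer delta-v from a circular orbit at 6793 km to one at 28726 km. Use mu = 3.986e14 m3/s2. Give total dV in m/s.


V1 = sqrt(mu/r1) = 7660.16 m/s
dV1 = V1*(sqrt(2*r2/(r1+r2)) - 1) = 2082.11 m/s
V2 = sqrt(mu/r2) = 3725.04 m/s
dV2 = V2*(1 - sqrt(2*r1/(r1+r2))) = 1421.23 m/s
Total dV = 3503 m/s

3503 m/s


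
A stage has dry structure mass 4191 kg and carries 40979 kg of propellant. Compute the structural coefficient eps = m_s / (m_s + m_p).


eps = 4191 / (4191 + 40979) = 0.0928

0.0928


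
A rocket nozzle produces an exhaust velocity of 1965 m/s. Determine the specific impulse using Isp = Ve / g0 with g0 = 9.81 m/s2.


Isp = Ve / g0 = 1965 / 9.81 = 200.3 s

200.3 s


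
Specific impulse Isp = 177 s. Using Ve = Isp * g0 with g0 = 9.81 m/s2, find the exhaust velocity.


Ve = Isp * g0 = 177 * 9.81 = 1736.4 m/s

1736.4 m/s


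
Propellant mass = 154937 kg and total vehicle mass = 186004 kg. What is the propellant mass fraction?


PMF = 154937 / 186004 = 0.833

0.833


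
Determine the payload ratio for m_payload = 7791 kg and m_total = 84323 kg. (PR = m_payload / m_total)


PR = 7791 / 84323 = 0.0924

0.0924


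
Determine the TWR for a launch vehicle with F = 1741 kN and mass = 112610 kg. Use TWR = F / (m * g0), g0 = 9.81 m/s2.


TWR = 1741000 / (112610 * 9.81) = 1.58

1.58


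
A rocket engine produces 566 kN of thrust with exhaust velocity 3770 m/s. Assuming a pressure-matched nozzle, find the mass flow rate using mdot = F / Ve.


mdot = F / Ve = 566000 / 3770 = 150.1 kg/s

150.1 kg/s


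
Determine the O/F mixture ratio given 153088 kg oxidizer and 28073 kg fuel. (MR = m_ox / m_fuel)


MR = 153088 / 28073 = 5.45

5.45


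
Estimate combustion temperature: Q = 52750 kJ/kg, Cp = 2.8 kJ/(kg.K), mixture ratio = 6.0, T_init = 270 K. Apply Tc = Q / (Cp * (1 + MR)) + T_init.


Tc = 52750 / (2.8 * (1 + 6.0)) + 270 = 2961 K

2961 K


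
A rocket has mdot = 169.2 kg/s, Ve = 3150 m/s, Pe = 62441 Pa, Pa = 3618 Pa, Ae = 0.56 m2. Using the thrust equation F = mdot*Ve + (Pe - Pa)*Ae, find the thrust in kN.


F = 169.2 * 3150 + (62441 - 3618) * 0.56 = 565921.0 N = 565.9 kN

565.9 kN


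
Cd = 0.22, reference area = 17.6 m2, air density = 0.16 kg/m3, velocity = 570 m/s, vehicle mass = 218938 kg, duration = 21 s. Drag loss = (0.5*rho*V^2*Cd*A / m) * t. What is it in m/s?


D = 0.5 * 0.16 * 570^2 * 0.22 * 17.6 = 100641.02 N
a = 100641.02 / 218938 = 0.4597 m/s2
dV = 0.4597 * 21 = 9.7 m/s

9.7 m/s


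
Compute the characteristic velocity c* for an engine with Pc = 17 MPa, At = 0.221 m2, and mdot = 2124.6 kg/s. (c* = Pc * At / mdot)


c* = 17e6 * 0.221 / 2124.6 = 1768 m/s

1768 m/s


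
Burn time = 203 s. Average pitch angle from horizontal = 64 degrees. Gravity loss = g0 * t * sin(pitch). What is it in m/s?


GL = 9.81 * 203 * sin(64 deg) = 1790 m/s

1790 m/s


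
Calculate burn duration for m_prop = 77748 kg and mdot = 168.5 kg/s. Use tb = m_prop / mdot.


tb = 77748 / 168.5 = 461.4 s

461.4 s


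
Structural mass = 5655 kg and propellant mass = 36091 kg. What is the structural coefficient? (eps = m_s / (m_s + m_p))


eps = 5655 / (5655 + 36091) = 0.1355

0.1355


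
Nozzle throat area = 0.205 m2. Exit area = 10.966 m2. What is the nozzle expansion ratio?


AR = 10.966 / 0.205 = 53.5

53.5


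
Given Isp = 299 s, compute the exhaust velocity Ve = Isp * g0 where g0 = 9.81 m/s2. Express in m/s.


Ve = Isp * g0 = 299 * 9.81 = 2933.2 m/s

2933.2 m/s


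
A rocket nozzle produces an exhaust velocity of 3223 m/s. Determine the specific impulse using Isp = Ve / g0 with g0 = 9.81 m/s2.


Isp = Ve / g0 = 3223 / 9.81 = 328.5 s

328.5 s


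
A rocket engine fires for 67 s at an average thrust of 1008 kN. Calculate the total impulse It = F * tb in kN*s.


It = 1008 * 67 = 67536 kN*s

67536 kN*s


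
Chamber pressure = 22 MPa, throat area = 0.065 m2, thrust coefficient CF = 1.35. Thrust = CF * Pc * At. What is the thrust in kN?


F = 1.35 * 22e6 * 0.065 = 1.9305e+06 N = 1930.5 kN

1930.5 kN


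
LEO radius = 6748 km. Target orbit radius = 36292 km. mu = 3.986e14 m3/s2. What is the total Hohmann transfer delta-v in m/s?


V1 = sqrt(mu/r1) = 7685.66 m/s
dV1 = V1*(sqrt(2*r2/(r1+r2)) - 1) = 2295.14 m/s
V2 = sqrt(mu/r2) = 3314.08 m/s
dV2 = V2*(1 - sqrt(2*r1/(r1+r2))) = 1458.29 m/s
Total dV = 3753 m/s

3753 m/s


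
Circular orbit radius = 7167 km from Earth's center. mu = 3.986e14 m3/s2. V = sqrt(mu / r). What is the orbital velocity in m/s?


V = sqrt(3.986e14 / 7167000) = 7458 m/s

7458 m/s


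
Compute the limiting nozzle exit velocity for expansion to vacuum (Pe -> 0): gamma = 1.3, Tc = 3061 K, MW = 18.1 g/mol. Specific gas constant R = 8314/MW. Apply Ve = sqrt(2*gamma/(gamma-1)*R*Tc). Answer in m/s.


R = 8314 / 18.1 = 459.34 J/(kg.K)
Ve = sqrt(2 * 1.3 / (1.3 - 1) * 459.34 * 3061) = 3491 m/s

3491 m/s


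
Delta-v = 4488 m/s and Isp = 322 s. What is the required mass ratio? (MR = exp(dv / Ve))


Ve = 322 * 9.81 = 3158.82 m/s
MR = exp(4488 / 3158.82) = 4.14

4.14


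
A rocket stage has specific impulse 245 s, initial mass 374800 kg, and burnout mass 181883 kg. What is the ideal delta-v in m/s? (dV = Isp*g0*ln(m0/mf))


Ve = 245 * 9.81 = 2403.45 m/s
dV = 2403.45 * ln(374800/181883) = 1738 m/s

1738 m/s


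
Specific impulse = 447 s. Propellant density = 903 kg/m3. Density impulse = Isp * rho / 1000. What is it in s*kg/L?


rho*Isp = 447 * 903 / 1000 = 404 s*kg/L

404 s*kg/L


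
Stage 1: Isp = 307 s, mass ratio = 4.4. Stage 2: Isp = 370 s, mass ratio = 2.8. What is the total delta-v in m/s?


dV1 = 307 * 9.81 * ln(4.4) = 4462.1 m/s
dV2 = 370 * 9.81 * ln(2.8) = 3737.2 m/s
Total dV = 4462.1 + 3737.2 = 8199.3 m/s ~ 8199 m/s

8199 m/s


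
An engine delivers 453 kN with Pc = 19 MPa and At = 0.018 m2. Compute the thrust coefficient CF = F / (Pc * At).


CF = 453000 / (19e6 * 0.018) = 1.32

1.32


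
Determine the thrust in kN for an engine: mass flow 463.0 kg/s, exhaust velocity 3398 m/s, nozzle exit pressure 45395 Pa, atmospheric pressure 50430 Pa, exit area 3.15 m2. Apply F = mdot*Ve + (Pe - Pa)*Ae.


F = 463.0 * 3398 + (45395 - 50430) * 3.15 = 1.5574e+06 N = 1557.4 kN

1557.4 kN


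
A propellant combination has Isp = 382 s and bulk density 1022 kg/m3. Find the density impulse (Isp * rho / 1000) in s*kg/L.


rho*Isp = 382 * 1022 / 1000 = 390 s*kg/L

390 s*kg/L


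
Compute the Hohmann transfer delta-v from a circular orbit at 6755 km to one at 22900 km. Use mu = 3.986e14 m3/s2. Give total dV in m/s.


V1 = sqrt(mu/r1) = 7681.68 m/s
dV1 = V1*(sqrt(2*r2/(r1+r2)) - 1) = 1864.73 m/s
V2 = sqrt(mu/r2) = 4172.06 m/s
dV2 = V2*(1 - sqrt(2*r1/(r1+r2))) = 1356.08 m/s
Total dV = 3221 m/s

3221 m/s


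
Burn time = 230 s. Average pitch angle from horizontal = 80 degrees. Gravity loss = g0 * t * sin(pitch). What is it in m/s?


GL = 9.81 * 230 * sin(80 deg) = 2222 m/s

2222 m/s


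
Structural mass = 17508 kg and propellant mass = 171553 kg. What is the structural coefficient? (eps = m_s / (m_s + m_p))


eps = 17508 / (17508 + 171553) = 0.0926

0.0926


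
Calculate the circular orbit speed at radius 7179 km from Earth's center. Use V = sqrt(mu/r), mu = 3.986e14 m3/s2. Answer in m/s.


V = sqrt(3.986e14 / 7179000) = 7451 m/s

7451 m/s


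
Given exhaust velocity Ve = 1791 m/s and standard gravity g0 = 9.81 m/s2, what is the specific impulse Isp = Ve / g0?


Isp = Ve / g0 = 1791 / 9.81 = 182.6 s

182.6 s


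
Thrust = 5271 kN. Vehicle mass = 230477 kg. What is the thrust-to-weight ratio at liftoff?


TWR = 5271000 / (230477 * 9.81) = 2.33

2.33


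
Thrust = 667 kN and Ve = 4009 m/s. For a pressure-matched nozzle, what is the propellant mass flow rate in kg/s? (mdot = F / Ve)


mdot = F / Ve = 667000 / 4009 = 166.4 kg/s

166.4 kg/s


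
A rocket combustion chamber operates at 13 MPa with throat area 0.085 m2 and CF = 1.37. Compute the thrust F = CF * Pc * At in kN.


F = 1.37 * 13e6 * 0.085 = 1.5139e+06 N = 1513.9 kN

1513.9 kN


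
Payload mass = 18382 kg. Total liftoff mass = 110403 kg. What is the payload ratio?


PR = 18382 / 110403 = 0.1665

0.1665


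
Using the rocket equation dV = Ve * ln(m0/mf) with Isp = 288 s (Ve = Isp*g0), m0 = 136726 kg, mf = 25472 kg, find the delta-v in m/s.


Ve = 288 * 9.81 = 2825.28 m/s
dV = 2825.28 * ln(136726/25472) = 4748 m/s

4748 m/s


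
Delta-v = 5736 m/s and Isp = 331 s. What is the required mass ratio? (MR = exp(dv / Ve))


Ve = 331 * 9.81 = 3247.11 m/s
MR = exp(5736 / 3247.11) = 5.85

5.85


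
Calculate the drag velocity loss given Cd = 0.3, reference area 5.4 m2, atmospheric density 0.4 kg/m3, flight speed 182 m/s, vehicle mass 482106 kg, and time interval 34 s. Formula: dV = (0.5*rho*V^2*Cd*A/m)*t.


D = 0.5 * 0.4 * 182^2 * 0.3 * 5.4 = 10732.18 N
a = 10732.18 / 482106 = 0.0223 m/s2
dV = 0.0223 * 34 = 0.8 m/s

0.8 m/s


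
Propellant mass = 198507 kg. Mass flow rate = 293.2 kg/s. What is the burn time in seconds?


tb = 198507 / 293.2 = 677.0 s

677.0 s


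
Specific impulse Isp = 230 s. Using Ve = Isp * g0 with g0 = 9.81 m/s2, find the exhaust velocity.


Ve = Isp * g0 = 230 * 9.81 = 2256.3 m/s

2256.3 m/s


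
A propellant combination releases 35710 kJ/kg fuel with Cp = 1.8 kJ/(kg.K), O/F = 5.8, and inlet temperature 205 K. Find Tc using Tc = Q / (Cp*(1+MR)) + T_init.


Tc = 35710 / (1.8 * (1 + 5.8)) + 205 = 3122 K

3122 K


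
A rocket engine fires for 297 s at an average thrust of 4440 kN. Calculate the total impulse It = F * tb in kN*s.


It = 4440 * 297 = 1318680 kN*s

1318680 kN*s


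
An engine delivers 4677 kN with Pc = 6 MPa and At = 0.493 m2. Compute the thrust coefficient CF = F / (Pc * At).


CF = 4677000 / (6e6 * 0.493) = 1.58

1.58


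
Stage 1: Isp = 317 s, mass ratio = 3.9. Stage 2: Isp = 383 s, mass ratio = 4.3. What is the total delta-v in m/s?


dV1 = 317 * 9.81 * ln(3.9) = 4232.3 m/s
dV2 = 383 * 9.81 * ln(4.3) = 5480.4 m/s
Total dV = 4232.3 + 5480.4 = 9712.7 m/s ~ 9713 m/s

9713 m/s


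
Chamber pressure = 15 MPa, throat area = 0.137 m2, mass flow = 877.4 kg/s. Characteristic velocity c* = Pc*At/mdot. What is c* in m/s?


c* = 15e6 * 0.137 / 877.4 = 2342 m/s

2342 m/s


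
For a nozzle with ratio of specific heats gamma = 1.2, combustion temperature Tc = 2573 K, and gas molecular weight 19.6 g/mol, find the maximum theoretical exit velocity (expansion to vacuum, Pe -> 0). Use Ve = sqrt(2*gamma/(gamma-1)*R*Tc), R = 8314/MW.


R = 8314 / 19.6 = 424.18 J/(kg.K)
Ve = sqrt(2 * 1.2 / (1.2 - 1) * 424.18 * 2573) = 3619 m/s

3619 m/s


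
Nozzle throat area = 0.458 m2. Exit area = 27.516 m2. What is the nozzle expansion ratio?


AR = 27.516 / 0.458 = 60.1

60.1


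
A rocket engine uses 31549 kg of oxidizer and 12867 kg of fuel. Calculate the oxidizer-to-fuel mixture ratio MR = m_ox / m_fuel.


MR = 31549 / 12867 = 2.45

2.45


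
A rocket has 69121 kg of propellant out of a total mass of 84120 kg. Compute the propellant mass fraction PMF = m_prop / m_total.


PMF = 69121 / 84120 = 0.822

0.822


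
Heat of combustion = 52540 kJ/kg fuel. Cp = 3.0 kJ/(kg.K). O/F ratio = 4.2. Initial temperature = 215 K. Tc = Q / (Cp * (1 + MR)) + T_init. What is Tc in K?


Tc = 52540 / (3.0 * (1 + 4.2)) + 215 = 3583 K

3583 K


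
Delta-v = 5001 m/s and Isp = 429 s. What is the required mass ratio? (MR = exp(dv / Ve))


Ve = 429 * 9.81 = 4208.49 m/s
MR = exp(5001 / 4208.49) = 3.282

3.282


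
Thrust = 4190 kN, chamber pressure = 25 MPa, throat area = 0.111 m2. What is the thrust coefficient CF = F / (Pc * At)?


CF = 4190000 / (25e6 * 0.111) = 1.51

1.51


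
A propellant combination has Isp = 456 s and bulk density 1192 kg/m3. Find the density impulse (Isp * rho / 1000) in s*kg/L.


rho*Isp = 456 * 1192 / 1000 = 544 s*kg/L

544 s*kg/L


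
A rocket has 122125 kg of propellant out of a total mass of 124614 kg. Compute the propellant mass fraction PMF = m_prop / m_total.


PMF = 122125 / 124614 = 0.98

0.98


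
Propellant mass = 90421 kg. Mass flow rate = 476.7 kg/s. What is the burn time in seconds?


tb = 90421 / 476.7 = 189.7 s

189.7 s


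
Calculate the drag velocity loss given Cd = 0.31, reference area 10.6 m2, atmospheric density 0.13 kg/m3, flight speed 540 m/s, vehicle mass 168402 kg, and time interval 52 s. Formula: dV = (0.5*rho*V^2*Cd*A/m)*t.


D = 0.5 * 0.13 * 540^2 * 0.31 * 10.6 = 62282.84 N
a = 62282.84 / 168402 = 0.3698 m/s2
dV = 0.3698 * 52 = 19.2 m/s

19.2 m/s


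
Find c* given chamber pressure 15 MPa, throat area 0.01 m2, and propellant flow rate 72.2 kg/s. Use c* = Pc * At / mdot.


c* = 15e6 * 0.01 / 72.2 = 2078 m/s

2078 m/s


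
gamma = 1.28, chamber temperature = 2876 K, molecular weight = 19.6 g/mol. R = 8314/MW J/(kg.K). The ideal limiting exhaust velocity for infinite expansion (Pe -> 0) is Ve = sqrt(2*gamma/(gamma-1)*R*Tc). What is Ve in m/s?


R = 8314 / 19.6 = 424.18 J/(kg.K)
Ve = sqrt(2 * 1.28 / (1.28 - 1) * 424.18 * 2876) = 3340 m/s

3340 m/s


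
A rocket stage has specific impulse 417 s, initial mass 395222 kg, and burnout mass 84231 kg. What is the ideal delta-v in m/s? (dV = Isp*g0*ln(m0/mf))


Ve = 417 * 9.81 = 4090.77 m/s
dV = 4090.77 * ln(395222/84231) = 6324 m/s

6324 m/s


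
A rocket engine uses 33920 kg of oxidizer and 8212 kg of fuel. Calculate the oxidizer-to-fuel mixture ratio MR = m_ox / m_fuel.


MR = 33920 / 8212 = 4.13

4.13


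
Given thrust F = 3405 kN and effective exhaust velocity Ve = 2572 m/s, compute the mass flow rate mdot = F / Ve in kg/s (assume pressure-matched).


mdot = F / Ve = 3405000 / 2572 = 1323.9 kg/s

1323.9 kg/s


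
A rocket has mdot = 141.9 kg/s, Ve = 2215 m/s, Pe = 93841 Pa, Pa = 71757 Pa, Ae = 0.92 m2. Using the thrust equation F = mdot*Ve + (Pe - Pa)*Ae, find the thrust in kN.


F = 141.9 * 2215 + (93841 - 71757) * 0.92 = 334626.0 N = 334.6 kN

334.6 kN


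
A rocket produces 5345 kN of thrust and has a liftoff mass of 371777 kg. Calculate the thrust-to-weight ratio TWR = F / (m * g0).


TWR = 5345000 / (371777 * 9.81) = 1.47

1.47


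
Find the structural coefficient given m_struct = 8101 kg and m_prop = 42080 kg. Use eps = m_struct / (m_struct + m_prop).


eps = 8101 / (8101 + 42080) = 0.1614

0.1614


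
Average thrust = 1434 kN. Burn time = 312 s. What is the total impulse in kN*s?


It = 1434 * 312 = 447408 kN*s

447408 kN*s


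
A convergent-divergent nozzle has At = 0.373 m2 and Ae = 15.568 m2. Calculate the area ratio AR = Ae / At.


AR = 15.568 / 0.373 = 41.7

41.7


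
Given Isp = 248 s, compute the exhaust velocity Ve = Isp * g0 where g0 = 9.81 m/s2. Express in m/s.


Ve = Isp * g0 = 248 * 9.81 = 2432.9 m/s

2432.9 m/s


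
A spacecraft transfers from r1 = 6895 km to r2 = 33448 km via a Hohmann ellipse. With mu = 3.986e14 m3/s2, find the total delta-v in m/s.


V1 = sqrt(mu/r1) = 7603.29 m/s
dV1 = V1*(sqrt(2*r2/(r1+r2)) - 1) = 2187.5 m/s
V2 = sqrt(mu/r2) = 3452.1 m/s
dV2 = V2*(1 - sqrt(2*r1/(r1+r2))) = 1433.82 m/s
Total dV = 3621 m/s

3621 m/s


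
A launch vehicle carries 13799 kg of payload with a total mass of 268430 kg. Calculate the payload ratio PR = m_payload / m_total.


PR = 13799 / 268430 = 0.0514

0.0514


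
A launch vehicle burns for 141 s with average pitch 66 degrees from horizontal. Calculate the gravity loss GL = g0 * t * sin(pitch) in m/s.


GL = 9.81 * 141 * sin(66 deg) = 1264 m/s

1264 m/s


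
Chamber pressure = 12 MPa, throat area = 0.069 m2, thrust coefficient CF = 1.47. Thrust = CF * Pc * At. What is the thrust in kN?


F = 1.47 * 12e6 * 0.069 = 1.2172e+06 N = 1217.2 kN

1217.2 kN


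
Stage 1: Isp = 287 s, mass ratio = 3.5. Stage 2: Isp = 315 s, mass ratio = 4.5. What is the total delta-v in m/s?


dV1 = 287 * 9.81 * ln(3.5) = 3527.1 m/s
dV2 = 315 * 9.81 * ln(4.5) = 4647.8 m/s
Total dV = 3527.1 + 4647.8 = 8174.9 m/s ~ 8175 m/s

8175 m/s


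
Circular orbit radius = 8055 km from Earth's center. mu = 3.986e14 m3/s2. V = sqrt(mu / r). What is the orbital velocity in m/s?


V = sqrt(3.986e14 / 8055000) = 7035 m/s

7035 m/s


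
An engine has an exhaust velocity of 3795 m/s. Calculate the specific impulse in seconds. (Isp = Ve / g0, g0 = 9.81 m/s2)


Isp = Ve / g0 = 3795 / 9.81 = 386.9 s

386.9 s


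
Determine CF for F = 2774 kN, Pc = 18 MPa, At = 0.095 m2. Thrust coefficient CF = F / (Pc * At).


CF = 2774000 / (18e6 * 0.095) = 1.62

1.62


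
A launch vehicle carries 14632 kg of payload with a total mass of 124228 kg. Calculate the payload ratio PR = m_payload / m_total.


PR = 14632 / 124228 = 0.1178

0.1178


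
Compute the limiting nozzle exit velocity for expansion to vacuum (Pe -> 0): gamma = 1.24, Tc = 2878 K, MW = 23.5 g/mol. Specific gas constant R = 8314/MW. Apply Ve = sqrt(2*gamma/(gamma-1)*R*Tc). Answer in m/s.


R = 8314 / 23.5 = 353.79 J/(kg.K)
Ve = sqrt(2 * 1.24 / (1.24 - 1) * 353.79 * 2878) = 3244 m/s

3244 m/s


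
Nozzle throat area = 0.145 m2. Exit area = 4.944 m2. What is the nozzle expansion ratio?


AR = 4.944 / 0.145 = 34.1

34.1


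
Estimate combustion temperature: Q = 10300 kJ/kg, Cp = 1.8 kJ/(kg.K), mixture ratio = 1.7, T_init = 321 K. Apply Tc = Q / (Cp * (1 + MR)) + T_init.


Tc = 10300 / (1.8 * (1 + 1.7)) + 321 = 2440 K

2440 K


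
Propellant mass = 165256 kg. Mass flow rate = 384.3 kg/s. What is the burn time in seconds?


tb = 165256 / 384.3 = 430.0 s

430.0 s


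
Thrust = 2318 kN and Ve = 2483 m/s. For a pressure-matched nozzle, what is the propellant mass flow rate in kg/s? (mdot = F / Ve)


mdot = F / Ve = 2318000 / 2483 = 933.5 kg/s

933.5 kg/s


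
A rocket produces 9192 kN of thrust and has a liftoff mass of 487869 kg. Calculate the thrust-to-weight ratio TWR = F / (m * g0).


TWR = 9192000 / (487869 * 9.81) = 1.92

1.92


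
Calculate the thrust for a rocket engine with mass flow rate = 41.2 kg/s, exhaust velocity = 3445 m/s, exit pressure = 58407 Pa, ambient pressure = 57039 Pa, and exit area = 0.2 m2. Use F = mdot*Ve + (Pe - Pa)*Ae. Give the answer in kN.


F = 41.2 * 3445 + (58407 - 57039) * 0.2 = 142208.0 N = 142.2 kN

142.2 kN


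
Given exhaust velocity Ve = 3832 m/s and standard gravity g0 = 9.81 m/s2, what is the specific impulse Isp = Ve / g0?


Isp = Ve / g0 = 3832 / 9.81 = 390.6 s

390.6 s


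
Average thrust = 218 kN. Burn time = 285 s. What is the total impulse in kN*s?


It = 218 * 285 = 62130 kN*s

62130 kN*s


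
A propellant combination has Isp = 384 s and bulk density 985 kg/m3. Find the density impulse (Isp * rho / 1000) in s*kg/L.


rho*Isp = 384 * 985 / 1000 = 378 s*kg/L

378 s*kg/L


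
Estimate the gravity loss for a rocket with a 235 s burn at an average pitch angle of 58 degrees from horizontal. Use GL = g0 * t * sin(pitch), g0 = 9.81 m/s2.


GL = 9.81 * 235 * sin(58 deg) = 1955 m/s

1955 m/s


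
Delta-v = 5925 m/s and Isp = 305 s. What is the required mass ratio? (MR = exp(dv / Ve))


Ve = 305 * 9.81 = 2992.05 m/s
MR = exp(5925 / 2992.05) = 7.245

7.245


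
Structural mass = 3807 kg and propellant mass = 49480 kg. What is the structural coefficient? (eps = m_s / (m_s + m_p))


eps = 3807 / (3807 + 49480) = 0.0714

0.0714


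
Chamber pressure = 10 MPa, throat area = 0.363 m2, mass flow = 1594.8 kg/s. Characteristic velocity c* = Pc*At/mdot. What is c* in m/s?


c* = 10e6 * 0.363 / 1594.8 = 2276 m/s

2276 m/s


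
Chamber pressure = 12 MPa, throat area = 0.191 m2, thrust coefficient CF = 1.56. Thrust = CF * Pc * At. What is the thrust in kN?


F = 1.56 * 12e6 * 0.191 = 3.5755e+06 N = 3575.5 kN

3575.5 kN


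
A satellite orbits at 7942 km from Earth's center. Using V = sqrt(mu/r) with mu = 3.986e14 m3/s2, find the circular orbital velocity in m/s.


V = sqrt(3.986e14 / 7942000) = 7084 m/s

7084 m/s


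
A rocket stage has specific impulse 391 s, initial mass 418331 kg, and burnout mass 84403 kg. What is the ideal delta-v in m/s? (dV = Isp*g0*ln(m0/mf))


Ve = 391 * 9.81 = 3835.71 m/s
dV = 3835.71 * ln(418331/84403) = 6140 m/s

6140 m/s


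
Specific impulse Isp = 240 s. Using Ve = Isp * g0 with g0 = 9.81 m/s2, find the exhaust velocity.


Ve = Isp * g0 = 240 * 9.81 = 2354.4 m/s

2354.4 m/s


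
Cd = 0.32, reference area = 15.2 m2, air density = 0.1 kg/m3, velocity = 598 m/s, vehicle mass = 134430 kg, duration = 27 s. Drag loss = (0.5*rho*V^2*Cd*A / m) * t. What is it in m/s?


D = 0.5 * 0.1 * 598^2 * 0.32 * 15.2 = 86969.29 N
a = 86969.29 / 134430 = 0.6469 m/s2
dV = 0.6469 * 27 = 17.5 m/s

17.5 m/s


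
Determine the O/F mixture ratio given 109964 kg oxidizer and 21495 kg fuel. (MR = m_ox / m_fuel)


MR = 109964 / 21495 = 5.12

5.12


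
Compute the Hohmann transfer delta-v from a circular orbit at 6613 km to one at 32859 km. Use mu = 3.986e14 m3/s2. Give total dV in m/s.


V1 = sqrt(mu/r1) = 7763.71 m/s
dV1 = V1*(sqrt(2*r2/(r1+r2)) - 1) = 2253.96 m/s
V2 = sqrt(mu/r2) = 3482.9 m/s
dV2 = V2*(1 - sqrt(2*r1/(r1+r2))) = 1466.81 m/s
Total dV = 3721 m/s

3721 m/s


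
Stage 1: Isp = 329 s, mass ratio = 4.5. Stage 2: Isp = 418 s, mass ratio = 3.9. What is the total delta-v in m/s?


dV1 = 329 * 9.81 * ln(4.5) = 4854.4 m/s
dV2 = 418 * 9.81 * ln(3.9) = 5580.8 m/s
Total dV = 4854.4 + 5580.8 = 10435.2 m/s ~ 10435 m/s

10435 m/s


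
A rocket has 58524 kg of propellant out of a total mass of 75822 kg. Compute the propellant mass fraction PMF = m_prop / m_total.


PMF = 58524 / 75822 = 0.772

0.772


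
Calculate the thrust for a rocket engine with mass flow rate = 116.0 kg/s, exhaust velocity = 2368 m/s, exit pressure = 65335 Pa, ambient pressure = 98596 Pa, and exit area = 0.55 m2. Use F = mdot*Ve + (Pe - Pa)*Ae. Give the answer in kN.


F = 116.0 * 2368 + (65335 - 98596) * 0.55 = 256394.0 N = 256.4 kN

256.4 kN


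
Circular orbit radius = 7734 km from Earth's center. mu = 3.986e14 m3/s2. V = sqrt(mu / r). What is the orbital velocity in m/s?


V = sqrt(3.986e14 / 7734000) = 7179 m/s

7179 m/s


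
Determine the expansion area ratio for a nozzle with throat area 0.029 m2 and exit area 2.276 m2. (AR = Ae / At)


AR = 2.276 / 0.029 = 78.5

78.5


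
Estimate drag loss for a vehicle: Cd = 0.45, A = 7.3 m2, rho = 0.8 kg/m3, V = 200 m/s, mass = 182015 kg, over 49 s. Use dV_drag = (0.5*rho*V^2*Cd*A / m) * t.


D = 0.5 * 0.8 * 200^2 * 0.45 * 7.3 = 52560.0 N
a = 52560.0 / 182015 = 0.2888 m/s2
dV = 0.2888 * 49 = 14.1 m/s

14.1 m/s


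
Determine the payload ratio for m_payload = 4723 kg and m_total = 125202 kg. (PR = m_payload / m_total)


PR = 4723 / 125202 = 0.0377

0.0377


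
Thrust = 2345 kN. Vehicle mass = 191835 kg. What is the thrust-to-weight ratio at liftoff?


TWR = 2345000 / (191835 * 9.81) = 1.25

1.25


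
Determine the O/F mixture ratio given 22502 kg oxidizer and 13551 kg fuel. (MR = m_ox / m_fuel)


MR = 22502 / 13551 = 1.66

1.66


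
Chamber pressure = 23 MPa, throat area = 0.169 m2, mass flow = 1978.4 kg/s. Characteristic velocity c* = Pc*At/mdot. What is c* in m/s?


c* = 23e6 * 0.169 / 1978.4 = 1965 m/s

1965 m/s


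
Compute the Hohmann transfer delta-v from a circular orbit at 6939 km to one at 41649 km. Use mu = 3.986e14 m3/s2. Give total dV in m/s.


V1 = sqrt(mu/r1) = 7579.14 m/s
dV1 = V1*(sqrt(2*r2/(r1+r2)) - 1) = 2344.54 m/s
V2 = sqrt(mu/r2) = 3093.62 m/s
dV2 = V2*(1 - sqrt(2*r1/(r1+r2))) = 1440.26 m/s
Total dV = 3785 m/s

3785 m/s


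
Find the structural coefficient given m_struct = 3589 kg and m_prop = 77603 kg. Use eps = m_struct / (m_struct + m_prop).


eps = 3589 / (3589 + 77603) = 0.0442

0.0442


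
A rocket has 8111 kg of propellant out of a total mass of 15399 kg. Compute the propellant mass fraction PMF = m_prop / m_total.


PMF = 8111 / 15399 = 0.527

0.527


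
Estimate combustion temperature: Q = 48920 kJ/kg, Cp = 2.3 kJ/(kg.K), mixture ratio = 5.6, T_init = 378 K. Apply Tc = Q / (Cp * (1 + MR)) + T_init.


Tc = 48920 / (2.3 * (1 + 5.6)) + 378 = 3601 K

3601 K


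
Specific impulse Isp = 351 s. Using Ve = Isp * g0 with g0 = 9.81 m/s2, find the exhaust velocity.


Ve = Isp * g0 = 351 * 9.81 = 3443.3 m/s

3443.3 m/s


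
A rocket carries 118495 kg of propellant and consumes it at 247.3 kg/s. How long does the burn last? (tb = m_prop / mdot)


tb = 118495 / 247.3 = 479.2 s

479.2 s


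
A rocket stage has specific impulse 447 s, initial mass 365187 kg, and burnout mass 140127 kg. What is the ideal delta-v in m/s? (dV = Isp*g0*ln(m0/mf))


Ve = 447 * 9.81 = 4385.07 m/s
dV = 4385.07 * ln(365187/140127) = 4200 m/s

4200 m/s


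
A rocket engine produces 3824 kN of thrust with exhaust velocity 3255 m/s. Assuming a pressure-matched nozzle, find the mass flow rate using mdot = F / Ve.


mdot = F / Ve = 3824000 / 3255 = 1174.8 kg/s

1174.8 kg/s


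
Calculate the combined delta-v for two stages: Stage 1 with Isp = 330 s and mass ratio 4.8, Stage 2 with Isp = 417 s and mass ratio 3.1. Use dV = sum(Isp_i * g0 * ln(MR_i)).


dV1 = 330 * 9.81 * ln(4.8) = 5078.1 m/s
dV2 = 417 * 9.81 * ln(3.1) = 4628.3 m/s
Total dV = 5078.1 + 4628.3 = 9706.4 m/s ~ 9706 m/s

9706 m/s


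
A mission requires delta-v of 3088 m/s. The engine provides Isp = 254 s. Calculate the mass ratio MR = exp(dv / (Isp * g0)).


Ve = 254 * 9.81 = 2491.74 m/s
MR = exp(3088 / 2491.74) = 3.453

3.453


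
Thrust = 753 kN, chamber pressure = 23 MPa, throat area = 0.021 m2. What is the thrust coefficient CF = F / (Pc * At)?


CF = 753000 / (23e6 * 0.021) = 1.56

1.56


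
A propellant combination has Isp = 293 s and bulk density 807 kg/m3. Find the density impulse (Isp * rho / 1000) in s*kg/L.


rho*Isp = 293 * 807 / 1000 = 236 s*kg/L

236 s*kg/L


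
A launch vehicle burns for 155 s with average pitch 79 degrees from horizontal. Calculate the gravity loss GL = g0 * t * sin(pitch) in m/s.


GL = 9.81 * 155 * sin(79 deg) = 1493 m/s

1493 m/s


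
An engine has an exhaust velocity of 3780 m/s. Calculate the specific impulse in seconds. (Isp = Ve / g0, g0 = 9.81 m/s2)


Isp = Ve / g0 = 3780 / 9.81 = 385.3 s

385.3 s


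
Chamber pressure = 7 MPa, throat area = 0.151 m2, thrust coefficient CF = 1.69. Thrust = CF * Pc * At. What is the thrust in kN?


F = 1.69 * 7e6 * 0.151 = 1.7863e+06 N = 1786.3 kN

1786.3 kN


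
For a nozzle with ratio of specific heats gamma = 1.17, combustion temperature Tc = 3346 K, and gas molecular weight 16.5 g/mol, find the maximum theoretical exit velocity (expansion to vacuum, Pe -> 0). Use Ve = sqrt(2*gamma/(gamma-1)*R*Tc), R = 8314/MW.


R = 8314 / 16.5 = 503.88 J/(kg.K)
Ve = sqrt(2 * 1.17 / (1.17 - 1) * 503.88 * 3346) = 4817 m/s

4817 m/s


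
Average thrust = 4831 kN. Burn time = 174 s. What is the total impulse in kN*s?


It = 4831 * 174 = 840594 kN*s

840594 kN*s


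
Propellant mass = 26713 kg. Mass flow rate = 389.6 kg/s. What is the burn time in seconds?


tb = 26713 / 389.6 = 68.6 s

68.6 s


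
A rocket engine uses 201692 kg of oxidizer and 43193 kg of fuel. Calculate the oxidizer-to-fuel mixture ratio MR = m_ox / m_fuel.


MR = 201692 / 43193 = 4.67

4.67


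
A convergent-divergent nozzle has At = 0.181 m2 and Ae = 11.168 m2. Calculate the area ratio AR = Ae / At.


AR = 11.168 / 0.181 = 61.7

61.7


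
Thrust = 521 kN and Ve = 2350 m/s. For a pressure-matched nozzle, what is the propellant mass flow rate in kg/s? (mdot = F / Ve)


mdot = F / Ve = 521000 / 2350 = 221.7 kg/s

221.7 kg/s


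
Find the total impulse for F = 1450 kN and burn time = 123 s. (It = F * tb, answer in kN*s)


It = 1450 * 123 = 178350 kN*s

178350 kN*s


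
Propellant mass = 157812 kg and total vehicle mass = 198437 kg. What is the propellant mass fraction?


PMF = 157812 / 198437 = 0.795

0.795


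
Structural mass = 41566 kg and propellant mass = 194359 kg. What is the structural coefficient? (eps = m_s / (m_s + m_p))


eps = 41566 / (41566 + 194359) = 0.1762

0.1762


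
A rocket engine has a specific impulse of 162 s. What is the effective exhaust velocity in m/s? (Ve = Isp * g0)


Ve = Isp * g0 = 162 * 9.81 = 1589.2 m/s

1589.2 m/s


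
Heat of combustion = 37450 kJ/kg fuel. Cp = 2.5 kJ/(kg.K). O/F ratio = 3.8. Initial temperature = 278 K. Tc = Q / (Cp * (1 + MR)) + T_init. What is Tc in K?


Tc = 37450 / (2.5 * (1 + 3.8)) + 278 = 3399 K

3399 K


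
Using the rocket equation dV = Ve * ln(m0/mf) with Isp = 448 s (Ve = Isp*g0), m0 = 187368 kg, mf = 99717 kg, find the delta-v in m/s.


Ve = 448 * 9.81 = 4394.88 m/s
dV = 4394.88 * ln(187368/99717) = 2772 m/s

2772 m/s


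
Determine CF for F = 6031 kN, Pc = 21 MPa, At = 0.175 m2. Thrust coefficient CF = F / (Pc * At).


CF = 6031000 / (21e6 * 0.175) = 1.64

1.64


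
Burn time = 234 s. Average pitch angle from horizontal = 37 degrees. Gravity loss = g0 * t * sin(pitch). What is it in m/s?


GL = 9.81 * 234 * sin(37 deg) = 1381 m/s

1381 m/s


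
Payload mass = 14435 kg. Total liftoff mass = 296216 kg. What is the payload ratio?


PR = 14435 / 296216 = 0.0487

0.0487


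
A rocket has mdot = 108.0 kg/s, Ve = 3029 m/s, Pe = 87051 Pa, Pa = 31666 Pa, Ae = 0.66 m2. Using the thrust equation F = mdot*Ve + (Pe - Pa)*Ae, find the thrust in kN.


F = 108.0 * 3029 + (87051 - 31666) * 0.66 = 363686.0 N = 363.7 kN

363.7 kN


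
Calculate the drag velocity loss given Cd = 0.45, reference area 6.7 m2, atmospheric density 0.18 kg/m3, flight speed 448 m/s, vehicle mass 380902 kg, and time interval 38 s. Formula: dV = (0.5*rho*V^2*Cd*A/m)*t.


D = 0.5 * 0.18 * 448^2 * 0.45 * 6.7 = 54461.03 N
a = 54461.03 / 380902 = 0.143 m/s2
dV = 0.143 * 38 = 5.4 m/s

5.4 m/s


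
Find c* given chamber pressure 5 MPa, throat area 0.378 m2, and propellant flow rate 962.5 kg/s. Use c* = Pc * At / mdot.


c* = 5e6 * 0.378 / 962.5 = 1964 m/s

1964 m/s


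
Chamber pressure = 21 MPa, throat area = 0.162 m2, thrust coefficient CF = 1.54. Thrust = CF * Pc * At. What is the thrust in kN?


F = 1.54 * 21e6 * 0.162 = 5.2391e+06 N = 5239.1 kN

5239.1 kN


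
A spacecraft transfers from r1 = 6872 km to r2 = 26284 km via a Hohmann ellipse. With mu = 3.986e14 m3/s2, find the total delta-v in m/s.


V1 = sqrt(mu/r1) = 7616.0 m/s
dV1 = V1*(sqrt(2*r2/(r1+r2)) - 1) = 1973.74 m/s
V2 = sqrt(mu/r2) = 3894.24 m/s
dV2 = V2*(1 - sqrt(2*r1/(r1+r2))) = 1386.99 m/s
Total dV = 3361 m/s

3361 m/s


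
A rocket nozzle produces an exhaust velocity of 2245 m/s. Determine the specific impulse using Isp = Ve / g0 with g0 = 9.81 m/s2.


Isp = Ve / g0 = 2245 / 9.81 = 228.8 s

228.8 s


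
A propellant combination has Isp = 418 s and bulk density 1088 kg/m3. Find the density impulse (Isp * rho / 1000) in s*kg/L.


rho*Isp = 418 * 1088 / 1000 = 455 s*kg/L

455 s*kg/L


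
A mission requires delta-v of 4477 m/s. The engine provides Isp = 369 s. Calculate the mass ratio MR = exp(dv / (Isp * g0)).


Ve = 369 * 9.81 = 3619.89 m/s
MR = exp(4477 / 3619.89) = 3.444

3.444


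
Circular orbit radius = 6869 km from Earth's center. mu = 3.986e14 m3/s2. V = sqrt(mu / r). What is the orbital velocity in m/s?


V = sqrt(3.986e14 / 6869000) = 7618 m/s

7618 m/s


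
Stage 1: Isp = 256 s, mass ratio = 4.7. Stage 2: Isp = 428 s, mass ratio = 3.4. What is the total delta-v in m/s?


dV1 = 256 * 9.81 * ln(4.7) = 3886.5 m/s
dV2 = 428 * 9.81 * ln(3.4) = 5138.2 m/s
Total dV = 3886.5 + 5138.2 = 9024.7 m/s ~ 9025 m/s

9025 m/s


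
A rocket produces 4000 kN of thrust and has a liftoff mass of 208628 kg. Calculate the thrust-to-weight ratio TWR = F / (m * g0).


TWR = 4000000 / (208628 * 9.81) = 1.95

1.95


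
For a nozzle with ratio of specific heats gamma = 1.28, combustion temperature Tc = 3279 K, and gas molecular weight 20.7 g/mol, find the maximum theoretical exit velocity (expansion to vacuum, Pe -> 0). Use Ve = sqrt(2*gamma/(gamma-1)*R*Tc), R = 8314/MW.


R = 8314 / 20.7 = 401.64 J/(kg.K)
Ve = sqrt(2 * 1.28 / (1.28 - 1) * 401.64 * 3279) = 3470 m/s

3470 m/s


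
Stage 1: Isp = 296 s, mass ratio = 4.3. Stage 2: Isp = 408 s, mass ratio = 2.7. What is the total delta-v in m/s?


dV1 = 296 * 9.81 * ln(4.3) = 4235.5 m/s
dV2 = 408 * 9.81 * ln(2.7) = 3975.5 m/s
Total dV = 4235.5 + 3975.5 = 8211.0 m/s ~ 8211 m/s

8211 m/s


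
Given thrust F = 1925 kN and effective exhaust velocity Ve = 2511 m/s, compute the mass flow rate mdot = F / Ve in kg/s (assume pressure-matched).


mdot = F / Ve = 1925000 / 2511 = 766.6 kg/s

766.6 kg/s


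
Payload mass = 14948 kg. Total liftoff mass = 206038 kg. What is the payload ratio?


PR = 14948 / 206038 = 0.0725

0.0725


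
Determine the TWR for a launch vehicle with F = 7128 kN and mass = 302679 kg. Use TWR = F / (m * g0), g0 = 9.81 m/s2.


TWR = 7128000 / (302679 * 9.81) = 2.4

2.4


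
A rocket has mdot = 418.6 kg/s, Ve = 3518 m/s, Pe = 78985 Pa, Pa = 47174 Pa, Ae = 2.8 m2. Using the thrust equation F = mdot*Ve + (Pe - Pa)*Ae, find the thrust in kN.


F = 418.6 * 3518 + (78985 - 47174) * 2.8 = 1.5617e+06 N = 1561.7 kN

1561.7 kN


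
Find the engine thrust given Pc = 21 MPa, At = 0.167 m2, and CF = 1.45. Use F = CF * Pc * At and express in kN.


F = 1.45 * 21e6 * 0.167 = 5.0852e+06 N = 5085.1 kN

5085.1 kN


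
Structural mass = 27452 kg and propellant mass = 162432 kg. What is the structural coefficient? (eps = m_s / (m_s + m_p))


eps = 27452 / (27452 + 162432) = 0.1446

0.1446


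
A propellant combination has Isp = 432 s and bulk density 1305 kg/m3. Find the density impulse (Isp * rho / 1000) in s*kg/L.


rho*Isp = 432 * 1305 / 1000 = 564 s*kg/L

564 s*kg/L


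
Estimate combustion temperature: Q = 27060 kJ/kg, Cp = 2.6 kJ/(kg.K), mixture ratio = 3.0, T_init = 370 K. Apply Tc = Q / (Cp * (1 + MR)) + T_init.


Tc = 27060 / (2.6 * (1 + 3.0)) + 370 = 2972 K

2972 K


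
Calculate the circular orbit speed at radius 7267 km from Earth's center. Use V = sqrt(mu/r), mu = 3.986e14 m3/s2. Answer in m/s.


V = sqrt(3.986e14 / 7267000) = 7406 m/s

7406 m/s


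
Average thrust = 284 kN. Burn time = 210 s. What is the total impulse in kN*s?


It = 284 * 210 = 59640 kN*s

59640 kN*s


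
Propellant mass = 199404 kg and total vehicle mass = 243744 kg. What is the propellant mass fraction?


PMF = 199404 / 243744 = 0.818

0.818


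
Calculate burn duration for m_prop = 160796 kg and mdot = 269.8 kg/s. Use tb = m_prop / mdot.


tb = 160796 / 269.8 = 596.0 s

596.0 s


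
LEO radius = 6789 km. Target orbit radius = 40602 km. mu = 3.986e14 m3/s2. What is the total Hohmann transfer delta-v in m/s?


V1 = sqrt(mu/r1) = 7662.42 m/s
dV1 = V1*(sqrt(2*r2/(r1+r2)) - 1) = 2367.71 m/s
V2 = sqrt(mu/r2) = 3133.25 m/s
dV2 = V2*(1 - sqrt(2*r1/(r1+r2))) = 1456.13 m/s
Total dV = 3824 m/s

3824 m/s


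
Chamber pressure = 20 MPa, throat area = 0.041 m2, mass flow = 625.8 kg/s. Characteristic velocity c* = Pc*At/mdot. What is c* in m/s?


c* = 20e6 * 0.041 / 625.8 = 1310 m/s

1310 m/s


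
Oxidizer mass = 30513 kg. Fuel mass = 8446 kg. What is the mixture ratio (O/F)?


MR = 30513 / 8446 = 3.61

3.61


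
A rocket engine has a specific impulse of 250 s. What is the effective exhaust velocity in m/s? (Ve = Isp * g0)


Ve = Isp * g0 = 250 * 9.81 = 2452.5 m/s

2452.5 m/s
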